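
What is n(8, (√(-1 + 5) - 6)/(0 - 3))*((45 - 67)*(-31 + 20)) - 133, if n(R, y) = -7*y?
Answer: -7175/3 ≈ -2391.7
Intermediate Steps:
n(8, (√(-1 + 5) - 6)/(0 - 3))*((45 - 67)*(-31 + 20)) - 133 = (-7*(√(-1 + 5) - 6)/(0 - 3))*((45 - 67)*(-31 + 20)) - 133 = (-7*(√4 - 6)/(-3))*(-22*(-11)) - 133 = -7*(2 - 6)*(-1)/3*242 - 133 = -(-28)*(-1)/3*242 - 133 = -7*4/3*242 - 133 = -28/3*242 - 133 = -6776/3 - 133 = -7175/3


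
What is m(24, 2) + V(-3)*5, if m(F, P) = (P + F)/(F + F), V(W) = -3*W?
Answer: 1093/24 ≈ 45.542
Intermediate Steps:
m(F, P) = (F + P)/(2*F) (m(F, P) = (F + P)/((2*F)) = (F + P)*(1/(2*F)) = (F + P)/(2*F))
m(24, 2) + V(-3)*5 = (½)*(24 + 2)/24 - 3*(-3)*5 = (½)*(1/24)*26 + 9*5 = 13/24 + 45 = 1093/24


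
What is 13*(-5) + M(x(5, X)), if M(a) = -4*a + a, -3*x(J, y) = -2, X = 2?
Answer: -67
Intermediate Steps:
x(J, y) = ⅔ (x(J, y) = -⅓*(-2) = ⅔)
M(a) = -3*a
13*(-5) + M(x(5, X)) = 13*(-5) - 3*⅔ = -65 - 2 = -67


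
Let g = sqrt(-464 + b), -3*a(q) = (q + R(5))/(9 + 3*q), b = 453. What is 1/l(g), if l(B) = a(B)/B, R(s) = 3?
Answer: -9*I*sqrt(11) ≈ -29.85*I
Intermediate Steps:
a(q) = -(3 + q)/(3*(9 + 3*q)) (a(q) = -(q + 3)/(3*(9 + 3*q)) = -(3 + q)/(3*(9 + 3*q)))
g = I*sqrt(11) (g = sqrt(-464 + 453) = sqrt(-11) = I*sqrt(11) ≈ 3.3166*I)
l(B) = -1/(9*B)
1/l(g) = 1/(-(-I*sqrt(11)/11)/9) = 1/(-(-1)*I*sqrt(11)/99) = 1/(I*sqrt(11)/99) = -9*I*sqrt(11)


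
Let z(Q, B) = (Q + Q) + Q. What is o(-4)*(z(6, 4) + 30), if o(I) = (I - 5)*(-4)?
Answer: 1728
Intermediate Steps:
z(Q, B) = 3*Q (z(Q, B) = 2*Q + Q = 3*Q)
o(I) = 20 - 4*I (o(I) = (-5 + I)*(-4) = 20 - 4*I)
o(-4)*(z(6, 4) + 30) = (20 - 4*(-4))*(3*6 + 30) = (20 + 16)*(18 + 30) = 36*48 = 1728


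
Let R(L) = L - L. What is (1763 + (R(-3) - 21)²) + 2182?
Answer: 4386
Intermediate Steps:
R(L) = 0
(1763 + (R(-3) - 21)²) + 2182 = (1763 + (0 - 21)²) + 2182 = (1763 + (-21)²) + 2182 = (1763 + 441) + 2182 = 2204 + 2182 = 4386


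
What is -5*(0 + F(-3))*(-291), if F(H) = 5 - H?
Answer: 11640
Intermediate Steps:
-5*(0 + F(-3))*(-291) = -5*(0 + (5 - 1*(-3)))*(-291) = -5*(0 + (5 + 3))*(-291) = -5*(0 + 8)*(-291) = -5*8*(-291) = -40*(-291) = 11640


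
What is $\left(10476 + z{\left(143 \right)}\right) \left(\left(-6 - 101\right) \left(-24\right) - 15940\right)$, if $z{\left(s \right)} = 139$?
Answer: $-141943780$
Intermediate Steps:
$\left(10476 + z{\left(143 \right)}\right) \left(\left(-6 - 101\right) \left(-24\right) - 15940\right) = \left(10476 + 139\right) \left(\left(-6 - 101\right) \left(-24\right) - 15940\right) = 10615 \left(\left(-107\right) \left(-24\right) - 15940\right) = 10615 \left(2568 - 15940\right) = 10615 \left(-13372\right) = -141943780$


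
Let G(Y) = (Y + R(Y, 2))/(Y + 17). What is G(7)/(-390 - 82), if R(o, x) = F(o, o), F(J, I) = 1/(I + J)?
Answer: -33/52864 ≈ -0.00062424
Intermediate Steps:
R(o, x) = 1/(2*o) (R(o, x) = 1/(o + o) = 1/(2*o))
G(Y) = (Y + 1/(2*Y))/(17 + Y) (G(Y) = (Y + 1/(2*Y))/(Y + 17) = (Y + 1/(2*Y))/(17 + Y))
G(7)/(-390 - 82) = ((1/2 + 7**2)/(7*(17 + 7)))/(-390 - 82) = ((1/7)*(1/2 + 49)/24)/(-472) = ((1/7)*(1/24)*(99/2))*(-1/472) = (33/112)*(-1/472) = -33/52864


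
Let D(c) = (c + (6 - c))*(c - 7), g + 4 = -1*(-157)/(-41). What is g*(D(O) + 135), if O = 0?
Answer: -29853/41 ≈ -728.12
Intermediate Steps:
g = -321/41 (g = -4 - 1*(-157)/(-41) = -4 + 157*(-1/41) = -4 - 157/41 = -321/41 ≈ -7.8293)
D(c) = -42 + 6*c (D(c) = 6*(-7 + c) = -42 + 6*c)
g*(D(O) + 135) = -321*((-42 + 6*0) + 135)/41 = -321*((-42 + 0) + 135)/41 = -321*(-42 + 135)/41 = -321/41*93 = -29853/41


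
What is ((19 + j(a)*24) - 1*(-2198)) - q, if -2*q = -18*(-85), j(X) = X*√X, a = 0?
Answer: 2982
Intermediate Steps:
j(X) = X^(3/2)
q = -765 (q = -(-9)*(-85) = -½*1530 = -765)
((19 + j(a)*24) - 1*(-2198)) - q = ((19 + 0^(3/2)*24) - 1*(-2198)) - 1*(-765) = ((19 + 0*24) + 2198) + 765 = ((19 + 0) + 2198) + 765 = (19 + 2198) + 765 = 2217 + 765 = 2982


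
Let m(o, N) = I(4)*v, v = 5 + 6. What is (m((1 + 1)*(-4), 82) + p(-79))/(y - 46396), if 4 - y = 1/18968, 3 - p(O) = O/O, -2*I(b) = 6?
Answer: 588008/879963457 ≈ 0.00066822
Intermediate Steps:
I(b) = -3 (I(b) = -1/2*6 = -3)
p(O) = 2 (p(O) = 3 - O/O = 3 - 1*1 = 3 - 1 = 2)
v = 11
y = 75871/18968 (y = 4 - 1/18968 = 75871/18968 ≈ 3.9999)
m(o, N) = -33 (m(o, N) = -3*11 = -33)
(m((1 + 1)*(-4), 82) + p(-79))/(y - 46396) = (-33 + 2)/(75871/18968 - 46396) = -31/(-879963457/18968) = -31*(-18968/879963457) = 588008/879963457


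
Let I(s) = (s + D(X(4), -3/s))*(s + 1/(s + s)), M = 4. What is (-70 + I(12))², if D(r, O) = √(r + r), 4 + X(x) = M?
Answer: 22201/4 ≈ 5550.3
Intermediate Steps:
X(x) = 0 (X(x) = -4 + 4 = 0)
D(r, O) = √2*√r (D(r, O) = √(2*r) = √2*√r)
I(s) = s*(s + 1/(2*s)) (I(s) = (s + √2*√0)*(s + 1/(s + s)) = (s + √2*0)*(s + 1/(2*s)) = (s + 0)*(s + 1/(2*s)) = s*(s + 1/(2*s)))
(-70 + I(12))² = (-70 + (½ + 12²))² = (-70 + (½ + 144))² = (-70 + 289/2)² = (149/2)² = 22201/4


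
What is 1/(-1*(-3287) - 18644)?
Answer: -1/15357 ≈ -6.5117e-5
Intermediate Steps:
1/(-1*(-3287) - 18644) = 1/(3287 - 18644) = 1/(-15357) = -1/15357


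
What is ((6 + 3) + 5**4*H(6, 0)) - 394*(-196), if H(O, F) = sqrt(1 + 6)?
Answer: 77233 + 625*sqrt(7) ≈ 78887.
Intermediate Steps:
H(O, F) = sqrt(7)
((6 + 3) + 5**4*H(6, 0)) - 394*(-196) = ((6 + 3) + 5**4*sqrt(7)) - 394*(-196) = (9 + 625*sqrt(7)) + 77224 = 77233 + 625*sqrt(7)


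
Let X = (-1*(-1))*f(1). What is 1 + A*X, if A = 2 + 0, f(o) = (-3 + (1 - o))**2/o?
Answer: 19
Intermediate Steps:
f(o) = (-2 - o)**2/o
A = 2
X = 9 (X = (-1*(-1))*((2 + 1)**2/1) = 1*(1*3**2) = 1*(1*9) = 1*9 = 9)
1 + A*X = 1 + 2*9 = 1 + 18 = 19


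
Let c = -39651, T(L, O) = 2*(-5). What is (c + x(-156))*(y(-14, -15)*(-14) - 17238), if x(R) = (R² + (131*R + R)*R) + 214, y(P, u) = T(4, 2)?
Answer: -54666597598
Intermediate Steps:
T(L, O) = -10
y(P, u) = -10
x(R) = 214 + 133*R² (x(R) = (R² + (132*R)*R) + 214 = (R² + 132*R²) + 214 = 133*R² + 214 = 214 + 133*R²)
(c + x(-156))*(y(-14, -15)*(-14) - 17238) = (-39651 + (214 + 133*(-156)²))*(-10*(-14) - 17238) = (-39651 + (214 + 133*24336))*(140 - 17238) = (-39651 + (214 + 3236688))*(-17098) = (-39651 + 3236902)*(-17098) = 3197251*(-17098) = -54666597598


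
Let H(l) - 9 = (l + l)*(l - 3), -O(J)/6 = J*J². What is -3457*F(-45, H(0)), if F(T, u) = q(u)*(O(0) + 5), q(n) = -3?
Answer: 51855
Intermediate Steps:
O(J) = -6*J³ (O(J) = -6*J*J² = -6*J³)
H(l) = 9 + 2*l*(-3 + l) (H(l) = 9 + (l + l)*(l - 3) = 9 + (2*l)*(-3 + l) = 9 + 2*l*(-3 + l))
F(T, u) = -15 (F(T, u) = -3*(-6*0³ + 5) = -3*(-6*0 + 5) = -3*(0 + 5) = -3*5 = -15)
-3457*F(-45, H(0)) = -3457*(-15) = 51855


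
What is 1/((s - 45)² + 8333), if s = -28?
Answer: 1/13662 ≈ 7.3196e-5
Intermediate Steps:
1/((s - 45)² + 8333) = 1/((-28 - 45)² + 8333) = 1/((-73)² + 8333) = 1/(5329 + 8333) = 1/13662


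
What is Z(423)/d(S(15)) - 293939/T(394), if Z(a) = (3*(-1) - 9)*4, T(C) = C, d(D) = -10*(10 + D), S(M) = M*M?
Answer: -345368869/462950 ≈ -746.02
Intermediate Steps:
S(M) = M**2
d(D) = -100 - 10*D
Z(a) = -48 (Z(a) = (-3 - 9)*4 = -12*4 = -48)
Z(423)/d(S(15)) - 293939/T(394) = -48/(-100 - 10*15**2) - 293939/394 = -48/(-100 - 10*225) - 293939*1/394 = -48/(-100 - 2250) - 293939/394 = -48/(-2350) - 293939/394 = -48*(-1/2350) - 293939/394 = 24/1175 - 293939/394 = -345368869/462950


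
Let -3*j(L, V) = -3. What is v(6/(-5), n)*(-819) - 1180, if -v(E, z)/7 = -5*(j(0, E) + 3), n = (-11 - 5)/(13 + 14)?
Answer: -115840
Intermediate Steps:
j(L, V) = 1 (j(L, V) = -⅓*(-3) = 1)
n = -16/27 ≈ -0.59259
v(E, z) = 140 (v(E, z) = -(-35)*(1 + 3) = -(-35)*4 = -7*(-20) = 140)
v(6/(-5), n)*(-819) - 1180 = 140*(-819) - 1180 = -114660 - 1180 = -115840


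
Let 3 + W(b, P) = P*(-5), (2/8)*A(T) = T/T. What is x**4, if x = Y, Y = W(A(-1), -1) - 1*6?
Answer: 256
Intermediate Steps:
A(T) = 4 (A(T) = 4*(T/T) = 4*1 = 4)
W(b, P) = -3 - 5*P (W(b, P) = -3 + P*(-5) = -3 - 5*P)
Y = -4 (Y = (-3 - 5*(-1)) - 1*6 = (-3 + 5) - 6 = 2 - 6 = -4)
x = -4
x**4 = (-4)**4 = 256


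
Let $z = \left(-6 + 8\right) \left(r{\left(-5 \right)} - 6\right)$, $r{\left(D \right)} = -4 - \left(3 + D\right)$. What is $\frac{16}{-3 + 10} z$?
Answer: $- \frac{256}{7} \approx -36.571$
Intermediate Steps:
$r{\left(D \right)} = -7 - D$
$z = -16$ ($z = \left(-6 + 8\right) \left(\left(-7 - -5\right) - 6\right) = 2 \left(\left(-7 + 5\right) - 6\right) = 2 \left(-2 - 6\right) = 2 \left(-8\right) = -16$)
$\frac{16}{-3 + 10} z = \frac{16}{-3 + 10} \left(-16\right) = \frac{16}{7} \left(-16\right) = - \frac{256}{7}$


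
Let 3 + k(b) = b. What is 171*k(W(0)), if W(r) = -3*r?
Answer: -513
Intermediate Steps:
k(b) = -3 + b
171*k(W(0)) = 171*(-3 - 3*0) = 171*(-3 + 0) = 171*(-3) = -513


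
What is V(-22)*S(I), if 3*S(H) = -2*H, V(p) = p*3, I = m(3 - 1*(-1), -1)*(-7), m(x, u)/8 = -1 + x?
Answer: -7392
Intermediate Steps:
m(x, u) = -8 + 8*x (m(x, u) = 8*(-1 + x) = -8 + 8*x)
I = -168 (I = (-8 + 8*(3 - 1*(-1)))*(-7) = (-8 + 8*(3 + 1))*(-7) = (-8 + 8*4)*(-7) = (-8 + 32)*(-7) = 24*(-7) = -168)
V(p) = 3*p
S(H) = -2*H/3 (S(H) = (-2*H)/3 = -2*H/3)
V(-22)*S(I) = (3*(-22))*(-2/3*(-168)) = -66*112 = -7392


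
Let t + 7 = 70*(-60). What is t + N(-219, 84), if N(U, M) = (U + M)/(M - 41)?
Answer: -181036/43 ≈ -4210.1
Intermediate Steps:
N(U, M) = (M + U)/(-41 + M)
t = -4207 (t = -7 + 70*(-60) = -7 - 4200 = -4207)
t + N(-219, 84) = -4207 + (84 - 219)/(-41 + 84) = -4207 - 135/43 = -181036/43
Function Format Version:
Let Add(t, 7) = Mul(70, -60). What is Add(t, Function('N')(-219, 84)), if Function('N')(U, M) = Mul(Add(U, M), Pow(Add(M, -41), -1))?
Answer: Rational(-181036, 43) ≈ -4210.1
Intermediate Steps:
Function('N')(U, M) = Mul(Pow(Add(-41, M), -1), Add(M, U)) (Function('N')(U, M) = Mul(Add(M, U), Pow(Add(-41, M), -1)) = Mul(Pow(Add(-41, M), -1), Add(M, U)))
t = -4207 (t = Add(-7, Mul(70, -60)) = Add(-7, -4200) = -4207)
Add(t, Function('N')(-219, 84)) = Add(-4207, Mul(Pow(Add(-41, 84), -1), Add(84, -219))) = Add(-4207, Mul(Pow(43, -1), -135)) = Add(-4207, Mul(Rational(1, 43), -135)) = Add(-4207, Rational(-135, 43)) = Rational(-181036, 43)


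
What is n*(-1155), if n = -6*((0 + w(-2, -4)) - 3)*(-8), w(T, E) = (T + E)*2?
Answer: 831600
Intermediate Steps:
w(T, E) = 2*E + 2*T (w(T, E) = (E + T)*2 = 2*E + 2*T)
n = -720 (n = -6*((0 + (2*(-4) + 2*(-2))) - 3)*(-8) = -6*((0 + (-8 - 4)) - 3)*(-8) = -6*((0 - 12) - 3)*(-8) = -6*(-12 - 3)*(-8) = -6*(-15)*(-8) = 90*(-8) = -720)
n*(-1155) = -720*(-1155) = 831600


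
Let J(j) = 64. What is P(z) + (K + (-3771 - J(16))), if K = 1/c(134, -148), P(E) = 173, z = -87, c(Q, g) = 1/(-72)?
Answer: -3734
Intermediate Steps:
c(Q, g) = -1/72
K = -72 (K = 1/(-1/72) = -72)
P(z) + (K + (-3771 - J(16))) = 173 + (-72 + (-3771 - 1*64)) = 173 + (-72 + (-3771 - 64)) = 173 + (-72 - 3835) = 173 - 3907 = -3734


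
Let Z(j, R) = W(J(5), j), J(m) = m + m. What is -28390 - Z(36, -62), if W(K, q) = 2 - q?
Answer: -28356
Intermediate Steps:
J(m) = 2*m
Z(j, R) = 2 - j
-28390 - Z(36, -62) = -28390 - (2 - 1*36) = -28390 - (2 - 36) = -28390 - 1*(-34) = -28390 + 34 = -28356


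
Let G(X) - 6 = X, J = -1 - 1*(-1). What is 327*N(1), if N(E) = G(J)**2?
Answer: 11772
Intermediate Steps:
J = 0 (J = -1 + 1 = 0)
G(X) = 6 + X
N(E) = 36 (N(E) = (6 + 0)**2 = 6**2 = 36)
327*N(1) = 327*36 = 11772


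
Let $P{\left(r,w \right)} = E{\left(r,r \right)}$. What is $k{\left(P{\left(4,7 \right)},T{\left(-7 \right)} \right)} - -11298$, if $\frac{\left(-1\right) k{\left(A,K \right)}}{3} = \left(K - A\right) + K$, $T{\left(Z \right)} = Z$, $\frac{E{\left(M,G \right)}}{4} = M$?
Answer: $11388$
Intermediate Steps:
$E{\left(M,G \right)} = 4 M$
$P{\left(r,w \right)} = 4 r$
$k{\left(A,K \right)} = - 6 K + 3 A$ ($k{\left(A,K \right)} = - 3 \left(\left(K - A\right) + K\right) = - 3 \left(- A + 2 K\right) = - 6 K + 3 A$)
$k{\left(P{\left(4,7 \right)},T{\left(-7 \right)} \right)} - -11298 = \left(\left(-6\right) \left(-7\right) + 3 \cdot 4 \cdot 4\right) - -11298 = \left(42 + 3 \cdot 16\right) + 11298 = \left(42 + 48\right) + 11298 = 90 + 11298 = 11388$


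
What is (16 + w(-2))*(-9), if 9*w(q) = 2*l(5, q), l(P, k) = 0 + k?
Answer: -140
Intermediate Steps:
l(P, k) = k
w(q) = 2*q/9 (w(q) = (2*q)/9 = 2*q/9)
(16 + w(-2))*(-9) = (16 + (2/9)*(-2))*(-9) = (16 - 4/9)*(-9) = (140/9)*(-9) = -140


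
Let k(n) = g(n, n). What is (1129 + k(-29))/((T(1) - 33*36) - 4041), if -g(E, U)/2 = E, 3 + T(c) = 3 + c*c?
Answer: -1187/5228 ≈ -0.22705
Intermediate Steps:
T(c) = c² (T(c) = -3 + (3 + c*c) = -3 + (3 + c²) = c²)
g(E, U) = -2*E
k(n) = -2*n
(1129 + k(-29))/((T(1) - 33*36) - 4041) = (1129 - 2*(-29))/((1² - 33*36) - 4041) = (1129 + 58)/((1 - 1188) - 4041) = 1187/(-1187 - 4041) = 1187/(-5228) = 1187*(-1/5228) = -1187/5228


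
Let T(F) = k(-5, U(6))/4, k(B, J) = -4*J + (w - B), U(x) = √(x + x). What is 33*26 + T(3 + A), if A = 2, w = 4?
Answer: 3441/4 - 2*√3 ≈ 856.79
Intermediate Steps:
U(x) = √2*√x (U(x) = √(2*x) = √2*√x)
k(B, J) = 4 - B - 4*J (k(B, J) = -4*J + (4 - B) = 4 - B - 4*J)
T(F) = 9/4 - 2*√3 (T(F) = (4 - 1*(-5) - 4*√2*√6)/4 = (4 + 5 - 8*√3)*(¼) = (9 - 8*√3)*(¼) = 9/4 - 2*√3)
33*26 + T(3 + A) = 33*26 + (9/4 - 2*√3) = 858 + (9/4 - 2*√3) = 3441/4 - 2*√3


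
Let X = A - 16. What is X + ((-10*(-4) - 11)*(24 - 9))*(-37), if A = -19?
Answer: -16130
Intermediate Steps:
X = -35 (X = -19 - 16 = -35)
X + ((-10*(-4) - 11)*(24 - 9))*(-37) = -35 + ((-10*(-4) - 11)*(24 - 9))*(-37) = -35 + ((40 - 11)*15)*(-37) = -35 + (29*15)*(-37) = -35 + 435*(-37) = -35 - 16095 = -16130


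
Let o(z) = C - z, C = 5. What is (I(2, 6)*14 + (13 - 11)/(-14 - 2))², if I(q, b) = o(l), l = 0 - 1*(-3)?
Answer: 49729/64 ≈ 777.02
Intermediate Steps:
l = 3 (l = 0 + 3 = 3)
o(z) = 5 - z
I(q, b) = 2 (I(q, b) = 5 - 1*3 = 5 - 3 = 2)
(I(2, 6)*14 + (13 - 11)/(-14 - 2))² = (2*14 + (13 - 11)/(-14 - 2))² = (28 + 2/(-16))² = (28 + 2*(-1/16))² = (28 - ⅛)² = (223/8)² = 49729/64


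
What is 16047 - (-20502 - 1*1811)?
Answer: 38360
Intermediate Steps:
16047 - (-20502 - 1*1811) = 16047 - (-20502 - 1811) = 16047 - 1*(-22313) = 16047 + 22313 = 38360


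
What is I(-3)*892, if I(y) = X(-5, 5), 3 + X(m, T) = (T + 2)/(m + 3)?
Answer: -5798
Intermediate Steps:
X(m, T) = -3 + (2 + T)/(3 + m) (X(m, T) = -3 + (T + 2)/(m + 3) = -3 + (2 + T)/(3 + m))
I(y) = -13/2 (I(y) = (-7 + 5 - 3*(-5))/(3 - 5) = (-7 + 5 + 15)/(-2) = -½*13 = -13/2)
I(-3)*892 = -13/2*892 = -5798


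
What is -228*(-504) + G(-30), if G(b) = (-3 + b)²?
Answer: 116001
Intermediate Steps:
-228*(-504) + G(-30) = -228*(-504) + (-3 - 30)² = 114912 + (-33)² = 114912 + 1089 = 116001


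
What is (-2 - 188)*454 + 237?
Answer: -86023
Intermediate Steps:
(-2 - 188)*454 + 237 = -190*454 + 237 = -86260 + 237 = -86023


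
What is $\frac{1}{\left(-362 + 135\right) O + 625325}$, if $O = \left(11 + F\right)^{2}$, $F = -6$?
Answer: $\frac{1}{619650} \approx 1.6138 \cdot 10^{-6}$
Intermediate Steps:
$O = 25$ ($O = \left(11 - 6\right)^{2} = 5^{2} = 25$)
$\frac{1}{\left(-362 + 135\right) O + 625325} = \frac{1}{\left(-362 + 135\right) 25 + 625325} = \frac{1}{\left(-227\right) 25 + 625325} = \frac{1}{-5675 + 625325} = \frac{1}{619650}$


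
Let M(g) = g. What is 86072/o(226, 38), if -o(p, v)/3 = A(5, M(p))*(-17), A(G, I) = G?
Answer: 86072/255 ≈ 337.54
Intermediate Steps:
o(p, v) = 255 (o(p, v) = -15*(-17) = -3*(-85) = 255)
86072/o(226, 38) = 86072/255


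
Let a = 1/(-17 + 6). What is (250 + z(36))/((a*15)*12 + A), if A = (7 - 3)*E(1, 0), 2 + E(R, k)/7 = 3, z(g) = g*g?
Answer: 8503/64 ≈ 132.86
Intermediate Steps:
z(g) = g²
E(R, k) = 7 (E(R, k) = -14 + 7*3 = -14 + 21 = 7)
a = -1/11 (a = 1/(-11) = -1/11 ≈ -0.090909)
A = 28 (A = (7 - 3)*7 = 4*7 = 28)
(250 + z(36))/((a*15)*12 + A) = (250 + 36²)/(-1/11*15*12 + 28) = (250 + 1296)/(-15/11*12 + 28) = 1546/(-180/11 + 28) = 1546/(128/11) = 1546*(11/128) = 8503/64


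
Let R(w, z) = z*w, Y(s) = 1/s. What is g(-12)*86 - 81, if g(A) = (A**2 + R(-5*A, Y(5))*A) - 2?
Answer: -253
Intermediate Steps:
R(w, z) = w*z
g(A) = -2 (g(A) = (A**2 + (-5*A/5)*A) - 2 = (A**2 + (-5*A*(1/5))*A) - 2 = (A**2 + (-A)*A) - 2 = (A**2 - A**2) - 2 = 0 - 2 = -2)
g(-12)*86 - 81 = -2*86 - 81 = -172 - 81 = -253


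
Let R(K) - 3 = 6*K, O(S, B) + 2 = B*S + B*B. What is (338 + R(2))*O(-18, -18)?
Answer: 228038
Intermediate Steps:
O(S, B) = -2 + B**2 + B*S (O(S, B) = -2 + (B*S + B*B) = -2 + (B*S + B**2) = -2 + (B**2 + B*S) = -2 + B**2 + B*S)
R(K) = 3 + 6*K
(338 + R(2))*O(-18, -18) = (338 + (3 + 6*2))*(-2 + (-18)**2 - 18*(-18)) = (338 + (3 + 12))*(-2 + 324 + 324) = (338 + 15)*646 = 353*646 = 228038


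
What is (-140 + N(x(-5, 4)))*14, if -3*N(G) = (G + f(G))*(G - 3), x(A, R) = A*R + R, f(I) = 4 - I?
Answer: -4816/3 ≈ -1605.3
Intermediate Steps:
x(A, R) = R + A*R
N(G) = 4 - 4*G/3 (N(G) = -(G + (4 - G))*(G - 3)/3 = -4*(-3 + G)/3 = -(-12 + 4*G)/3 = 4 - 4*G/3)
(-140 + N(x(-5, 4)))*14 = (-140 + (4 - 16*(1 - 5)/3))*14 = (-140 + (4 - 16*(-4)/3))*14 = (-140 + (4 - 4/3*(-16)))*14 = (-140 + (4 + 64/3))*14 = (-140 + 76/3)*14 = -344/3*14 = -4816/3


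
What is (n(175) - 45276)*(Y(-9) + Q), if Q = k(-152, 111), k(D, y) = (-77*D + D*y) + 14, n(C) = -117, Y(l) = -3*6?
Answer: 234772596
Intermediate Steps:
Y(l) = -18
k(D, y) = 14 - 77*D + D*y
Q = -5154 (Q = 14 - 77*(-152) - 152*111 = 14 + 11704 - 16872 = -5154)
(n(175) - 45276)*(Y(-9) + Q) = (-117 - 45276)*(-18 - 5154) = -45393*(-5172) = 234772596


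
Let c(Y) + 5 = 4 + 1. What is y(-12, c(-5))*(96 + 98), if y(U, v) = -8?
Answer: -1552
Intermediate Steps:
c(Y) = 0 (c(Y) = -5 + (4 + 1) = -5 + 5 = 0)
y(-12, c(-5))*(96 + 98) = -8*(96 + 98) = -8*194 = -1552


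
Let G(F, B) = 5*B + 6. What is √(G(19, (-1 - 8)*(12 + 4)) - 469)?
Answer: 13*I*√7 ≈ 34.395*I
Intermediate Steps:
G(F, B) = 6 + 5*B
√(G(19, (-1 - 8)*(12 + 4)) - 469) = √((6 + 5*((-1 - 8)*(12 + 4))) - 469) = √((6 + 5*(-9*16)) - 469) = √((6 + 5*(-144)) - 469) = √((6 - 720) - 469) = √(-714 - 469) = √(-1183) = 13*I*√7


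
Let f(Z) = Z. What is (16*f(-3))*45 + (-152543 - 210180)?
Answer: -364883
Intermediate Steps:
(16*f(-3))*45 + (-152543 - 210180) = (16*(-3))*45 + (-152543 - 210180) = -48*45 - 362723 = -2160 - 362723 = -364883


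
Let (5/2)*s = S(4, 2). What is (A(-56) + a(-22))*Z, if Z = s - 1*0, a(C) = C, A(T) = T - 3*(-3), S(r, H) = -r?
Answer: 552/5 ≈ 110.40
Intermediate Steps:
s = -8/5 (s = 2*(-1*4)/5 = (2/5)*(-4) = -8/5 ≈ -1.6000)
A(T) = 9 + T (A(T) = T + 9 = 9 + T)
Z = -8/5 (Z = -8/5 - 1*0 = -8/5 + 0 = -8/5 ≈ -1.6000)
(A(-56) + a(-22))*Z = ((9 - 56) - 22)*(-8/5) = (-47 - 22)*(-8/5) = -69*(-8/5) = 552/5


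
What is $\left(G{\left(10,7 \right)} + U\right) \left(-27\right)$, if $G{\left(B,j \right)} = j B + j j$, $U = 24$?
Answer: $-3861$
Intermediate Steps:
$G{\left(B,j \right)} = j^{2} + B j$ ($G{\left(B,j \right)} = B j + j^{2} = j^{2} + B j$)
$\left(G{\left(10,7 \right)} + U\right) \left(-27\right) = \left(7 \left(10 + 7\right) + 24\right) \left(-27\right) = \left(7 \cdot 17 + 24\right) \left(-27\right) = \left(119 + 24\right) \left(-27\right) = 143 \left(-27\right) = -3861$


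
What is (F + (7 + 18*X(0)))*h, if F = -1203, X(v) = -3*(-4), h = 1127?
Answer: -1104460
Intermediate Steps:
X(v) = 12
(F + (7 + 18*X(0)))*h = (-1203 + (7 + 18*12))*1127 = (-1203 + (7 + 216))*1127 = (-1203 + 223)*1127 = -980*1127 = -1104460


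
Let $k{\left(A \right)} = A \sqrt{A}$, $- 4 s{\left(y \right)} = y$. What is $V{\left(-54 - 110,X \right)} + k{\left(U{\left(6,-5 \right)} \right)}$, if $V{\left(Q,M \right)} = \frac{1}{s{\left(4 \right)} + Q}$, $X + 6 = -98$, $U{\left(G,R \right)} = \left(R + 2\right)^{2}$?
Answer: $\frac{4454}{165} \approx 26.994$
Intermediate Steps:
$s{\left(y \right)} = - \frac{y}{4}$
$U{\left(G,R \right)} = \left(2 + R\right)^{2}$
$X = -104$ ($X = -6 - 98 = -104$)
$k{\left(A \right)} = A^{\frac{3}{2}}$
$V{\left(Q,M \right)} = \frac{1}{-1 + Q}$ ($V{\left(Q,M \right)} = \frac{1}{\left(- \frac{1}{4}\right) 4 + Q} = \frac{1}{-1 + Q}$)
$V{\left(-54 - 110,X \right)} + k{\left(U{\left(6,-5 \right)} \right)} = \frac{1}{-1 - 164} + \left(\left(2 - 5\right)^{2}\right)^{\frac{3}{2}} = \frac{1}{-1 - 164} + \left(\left(-3\right)^{2}\right)^{\frac{3}{2}} = \frac{1}{-165} + 9^{\frac{3}{2}} = - \frac{1}{165} + 27 = \frac{4454}{165}$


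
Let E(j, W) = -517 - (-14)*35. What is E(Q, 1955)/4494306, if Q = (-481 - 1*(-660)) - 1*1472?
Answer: -9/1498102 ≈ -6.0076e-6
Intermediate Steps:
Q = -1293 (Q = (-481 + 660) - 1472 = 179 - 1472 = -1293)
E(j, W) = -27 (E(j, W) = -517 - 1*(-490) = -517 + 490 = -27)
E(Q, 1955)/4494306 = -27/4494306 = -27*1/4494306 = -9/1498102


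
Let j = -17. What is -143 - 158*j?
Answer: 2543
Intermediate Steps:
-143 - 158*j = -143 - 158*(-17) = -143 + 2686 = 2543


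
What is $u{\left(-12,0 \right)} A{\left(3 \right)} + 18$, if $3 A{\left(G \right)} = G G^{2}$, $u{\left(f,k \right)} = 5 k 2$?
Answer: $18$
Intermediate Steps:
$u{\left(f,k \right)} = 10 k$
$A{\left(G \right)} = \frac{G^{3}}{3}$ ($A{\left(G \right)} = \frac{G G^{2}}{3} = \frac{G^{3}}{3}$)
$u{\left(-12,0 \right)} A{\left(3 \right)} + 18 = 10 \cdot 0 \frac{3^{3}}{3} + 18 = 0 \cdot \frac{1}{3} \cdot 27 + 18 = 0 \cdot 9 + 18 = 0 + 18 = 18$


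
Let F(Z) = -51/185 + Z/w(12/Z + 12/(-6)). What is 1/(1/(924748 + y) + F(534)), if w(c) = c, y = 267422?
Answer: -1940852760/524631454903 ≈ -0.0036995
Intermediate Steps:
F(Z) = -51/185 + Z/(-2 + 12/Z) (F(Z) = -51/185 + Z/(12/Z + 12/(-6)) = -51*1/185 + Z/(12/Z + 12*(-1/6)) = -51/185 + Z/(12/Z - 2) = -51/185 + Z/(-2 + 12/Z))
1/(1/(924748 + y) + F(534)) = 1/(1/(924748 + 267422) + (612 - 185*534**2 - 102*534)/(370*(-6 + 534))) = 1/(1/1192170 + (1/370)*(612 - 185*285156 - 54468)/528) = 1/(1/1192170 + (1/370)*(1/528)*(612 - 52753860 - 54468)) = 1/(1/1192170 + (1/370)*(1/528)*(-52807716)) = 1/(1/1192170 - 4400643/16280) = 1/(-524631454903/1940852760) = -1940852760/524631454903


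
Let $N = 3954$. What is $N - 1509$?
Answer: $2445$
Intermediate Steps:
$N - 1509 = 3954 - 1509 = 2445$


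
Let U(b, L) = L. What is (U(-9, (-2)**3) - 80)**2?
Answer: 7744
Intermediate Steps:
(U(-9, (-2)**3) - 80)**2 = ((-2)**3 - 80)**2 = (-8 - 80)**2 = (-88)**2 = 7744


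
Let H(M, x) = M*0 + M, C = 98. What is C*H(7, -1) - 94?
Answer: 592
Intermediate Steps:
H(M, x) = M (H(M, x) = 0 + M = M)
C*H(7, -1) - 94 = 98*7 - 94 = 686 - 94 = 592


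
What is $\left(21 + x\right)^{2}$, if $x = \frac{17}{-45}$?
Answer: $\frac{861184}{2025} \approx 425.28$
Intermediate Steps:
$x = - \frac{17}{45}$ ($x = 17 \left(- \frac{1}{45}\right) = - \frac{17}{45} \approx -0.37778$)
$\left(21 + x\right)^{2} = \left(21 - \frac{17}{45}\right)^{2} = \left(\frac{928}{45}\right)^{2} = \frac{861184}{2025}$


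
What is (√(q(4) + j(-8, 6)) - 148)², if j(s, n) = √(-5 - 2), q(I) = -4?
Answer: (148 - √(-4 + I*√7))² ≈ 21713.0 - 618.1*I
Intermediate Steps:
j(s, n) = I*√7 (j(s, n) = √(-7) = I*√7)
(√(q(4) + j(-8, 6)) - 148)² = (√(-4 + I*√7) - 148)² = (-148 + √(-4 + I*√7))²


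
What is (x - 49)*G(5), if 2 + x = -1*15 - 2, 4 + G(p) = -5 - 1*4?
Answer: 884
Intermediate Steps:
G(p) = -13 (G(p) = -4 + (-5 - 1*4) = -4 + (-5 - 4) = -4 - 9 = -13)
x = -19 (x = -2 + (-1*15 - 2) = -2 + (-15 - 2) = -2 - 17 = -19)
(x - 49)*G(5) = (-19 - 49)*(-13) = -68*(-13) = 884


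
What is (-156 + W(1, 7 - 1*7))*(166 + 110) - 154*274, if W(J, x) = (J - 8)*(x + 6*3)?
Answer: -120028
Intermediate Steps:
W(J, x) = (-8 + J)*(18 + x) (W(J, x) = (-8 + J)*(x + 18) = (-8 + J)*(18 + x))
(-156 + W(1, 7 - 1*7))*(166 + 110) - 154*274 = (-156 + (-144 - 8*(7 - 1*7) + 18*1 + 1*(7 - 1*7)))*(166 + 110) - 154*274 = (-156 + (-144 - 8*(7 - 7) + 18 + 1*(7 - 7)))*276 - 42196 = (-156 + (-144 - 8*0 + 18 + 1*0))*276 - 42196 = (-156 + (-144 + 0 + 18 + 0))*276 - 42196 = (-156 - 126)*276 - 42196 = -282*276 - 42196 = -77832 - 42196 = -120028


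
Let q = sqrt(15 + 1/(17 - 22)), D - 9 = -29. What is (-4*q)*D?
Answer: 16*sqrt(370) ≈ 307.77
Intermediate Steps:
D = -20 (D = 9 - 29 = -20)
q = sqrt(370)/5 (q = sqrt(15 + 1/(-5)) = sqrt(15 - 1/5) = sqrt(74/5) = sqrt(370)/5 ≈ 3.8471)
(-4*q)*D = -4*sqrt(370)/5*(-20) = 16*sqrt(370)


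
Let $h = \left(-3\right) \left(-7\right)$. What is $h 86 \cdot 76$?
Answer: $137256$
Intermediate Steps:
$h = 21$
$h 86 \cdot 76 = 21 \cdot 86 \cdot 76 = 1806 \cdot 76 = 137256$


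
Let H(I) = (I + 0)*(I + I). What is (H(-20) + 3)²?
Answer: 644809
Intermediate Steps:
H(I) = 2*I² (H(I) = I*(2*I) = 2*I²)
(H(-20) + 3)² = (2*(-20)² + 3)² = (2*400 + 3)² = (800 + 3)² = 803² = 644809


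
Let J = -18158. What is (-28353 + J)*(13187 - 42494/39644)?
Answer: -12156648301637/19822 ≈ -6.1329e+8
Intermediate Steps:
(-28353 + J)*(13187 - 42494/39644) = (-28353 - 18158)*(13187 - 42494/39644) = -46511*(13187 - 42494*1/39644) = -46511*(13187 - 21247/19822) = -46511*261371467/19822 = -12156648301637/19822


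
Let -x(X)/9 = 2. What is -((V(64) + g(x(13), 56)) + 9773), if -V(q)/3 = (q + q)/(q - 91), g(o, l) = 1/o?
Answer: -58723/6 ≈ -9787.2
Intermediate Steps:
x(X) = -18 (x(X) = -9*2 = -18)
V(q) = -6*q/(-91 + q) (V(q) = -3*(q + q)/(q - 91) = -3*2*q/(-91 + q) = -6*q/(-91 + q))
-((V(64) + g(x(13), 56)) + 9773) = -((-6*64/(-91 + 64) + 1/(-18)) + 9773) = -((-6*64/(-27) - 1/18) + 9773) = -((-6*64*(-1/27) - 1/18) + 9773) = -((128/9 - 1/18) + 9773) = -(85/6 + 9773) = -1*58723/6 = -58723/6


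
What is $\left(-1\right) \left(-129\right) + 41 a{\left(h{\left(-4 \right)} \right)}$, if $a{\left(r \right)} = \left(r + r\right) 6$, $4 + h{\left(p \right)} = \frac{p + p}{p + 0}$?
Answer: $-855$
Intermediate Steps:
$h{\left(p \right)} = -2$ ($h{\left(p \right)} = -4 + \frac{p + p}{p + 0} = -4 + \frac{2 p}{p} = -4 + 2 = -2$)
$a{\left(r \right)} = 12 r$ ($a{\left(r \right)} = 2 r 6 = 12 r$)
$\left(-1\right) \left(-129\right) + 41 a{\left(h{\left(-4 \right)} \right)} = \left(-1\right) \left(-129\right) + 41 \cdot 12 \left(-2\right) = 129 + 41 \left(-24\right) = 129 - 984 = -855$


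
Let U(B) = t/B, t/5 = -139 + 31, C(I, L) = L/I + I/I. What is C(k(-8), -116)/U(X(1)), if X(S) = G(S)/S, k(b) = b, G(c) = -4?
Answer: 31/270 ≈ 0.11481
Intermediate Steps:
C(I, L) = 1 + L/I (C(I, L) = L/I + 1 = 1 + L/I)
X(S) = -4/S
t = -540 (t = 5*(-139 + 31) = 5*(-108) = -540)
U(B) = -540/B
C(k(-8), -116)/U(X(1)) = ((-8 - 116)/(-8))/((-540/((-4/1)))) = (-⅛*(-124))/((-540/((-4*1)))) = 31/(2*((-540/(-4)))) = 31/(2*((-540*(-¼)))) = (31/2)/135 = (31/2)*(1/135) = 31/270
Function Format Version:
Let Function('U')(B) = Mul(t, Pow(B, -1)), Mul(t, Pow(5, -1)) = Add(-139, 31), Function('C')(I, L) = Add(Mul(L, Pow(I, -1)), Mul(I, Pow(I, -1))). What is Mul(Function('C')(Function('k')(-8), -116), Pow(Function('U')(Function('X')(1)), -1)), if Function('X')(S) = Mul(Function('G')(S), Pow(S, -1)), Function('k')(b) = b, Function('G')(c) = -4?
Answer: Rational(31, 270) ≈ 0.11481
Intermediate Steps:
Function('C')(I, L) = Add(1, Mul(L, Pow(I, -1))) (Function('C')(I, L) = Add(Mul(L, Pow(I, -1)), 1) = Add(1, Mul(L, Pow(I, -1))))
Function('X')(S) = Mul(-4, Pow(S, -1))
t = -540 (t = Mul(5, Add(-139, 31)) = Mul(5, -108) = -540)
Function('U')(B) = Mul(-540, Pow(B, -1))
Mul(Function('C')(Function('k')(-8), -116), Pow(Function('U')(Function('X')(1)), -1)) = Mul(Mul(Pow(-8, -1), Add(-8, -116)), Pow(Mul(-540, Pow(Mul(-4, Pow(1, -1)), -1)), -1)) = Mul(Mul(Rational(-1, 8), -124), Pow(Mul(-540, Pow(Mul(-4, 1), -1)), -1)) = Mul(Rational(31, 2), Pow(Mul(-540, Pow(-4, -1)), -1)) = Mul(Rational(31, 2), Pow(Mul(-540, Rational(-1, 4)), -1)) = Mul(Rational(31, 2), Pow(135, -1)) = Mul(Rational(31, 2), Rational(1, 135)) = Rational(31, 270)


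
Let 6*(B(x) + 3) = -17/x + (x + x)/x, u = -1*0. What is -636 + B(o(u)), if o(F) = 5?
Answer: -19177/30 ≈ -639.23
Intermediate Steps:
u = 0
B(x) = -8/3 - 17/(6*x) (B(x) = -3 + (-17/x + (x + x)/x)/6 = -3 + (-17/x + (2*x)/x)/6 = -3 + (-17/x + 2)/6 = -3 + (2 - 17/x)/6 = -3 + (⅓ - 17/(6*x)) = -8/3 - 17/(6*x))
-636 + B(o(u)) = -636 + (⅙)*(-17 - 16*5)/5 = -636 + (⅙)*(⅕)*(-17 - 80) = -636 + (⅙)*(⅕)*(-97) = -636 - 97/30 = -19177/30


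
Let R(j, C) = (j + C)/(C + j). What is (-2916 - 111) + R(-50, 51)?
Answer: -3026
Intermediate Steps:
R(j, C) = 1 (R(j, C) = (C + j)/(C + j) = 1)
(-2916 - 111) + R(-50, 51) = (-2916 - 111) + 1 = -3027 + 1 = -3026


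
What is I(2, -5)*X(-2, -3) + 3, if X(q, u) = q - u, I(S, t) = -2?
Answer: 1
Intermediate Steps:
I(2, -5)*X(-2, -3) + 3 = -2*(-2 - 1*(-3)) + 3 = -2*(-2 + 3) + 3 = -2*1 + 3 = -2 + 3 = 1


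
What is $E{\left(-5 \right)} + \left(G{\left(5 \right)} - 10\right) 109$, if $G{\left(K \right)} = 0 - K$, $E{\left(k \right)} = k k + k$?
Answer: $-1615$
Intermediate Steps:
$E{\left(k \right)} = k + k^{2}$ ($E{\left(k \right)} = k^{2} + k = k + k^{2}$)
$G{\left(K \right)} = - K$
$E{\left(-5 \right)} + \left(G{\left(5 \right)} - 10\right) 109 = - 5 \left(1 - 5\right) + \left(\left(-1\right) 5 - 10\right) 109 = \left(-5\right) \left(-4\right) + \left(-5 - 10\right) 109 = 20 - 1635 = -1615$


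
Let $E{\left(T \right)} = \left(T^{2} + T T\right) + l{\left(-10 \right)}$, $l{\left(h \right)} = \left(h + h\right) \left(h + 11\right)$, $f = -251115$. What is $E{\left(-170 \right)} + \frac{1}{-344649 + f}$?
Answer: $\frac{34423243919}{595764} \approx 57780.0$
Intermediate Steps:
$l{\left(h \right)} = 2 h \left(11 + h\right)$
$E{\left(T \right)} = -20 + 2 T^{2}$ ($E{\left(T \right)} = \left(T^{2} + T T\right) + 2 \left(-10\right) \left(11 - 10\right) = \left(T^{2} + T^{2}\right) + 2 \left(-10\right) 1 = 2 T^{2} - 20 = -20 + 2 T^{2}$)
$E{\left(-170 \right)} + \frac{1}{-344649 + f} = \left(-20 + 2 \left(-170\right)^{2}\right) + \frac{1}{-344649 - 251115} = \left(-20 + 2 \cdot 28900\right) + \frac{1}{-595764} = \left(-20 + 57800\right) - \frac{1}{595764} = 57780 - \frac{1}{595764} = \frac{34423243919}{595764}$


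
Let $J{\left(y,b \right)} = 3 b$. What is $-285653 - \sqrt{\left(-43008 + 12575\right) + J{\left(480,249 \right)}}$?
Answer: $-285653 - i \sqrt{29686} \approx -2.8565 \cdot 10^{5} - 172.3 i$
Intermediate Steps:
$-285653 - \sqrt{\left(-43008 + 12575\right) + J{\left(480,249 \right)}} = -285653 - \sqrt{\left(-43008 + 12575\right) + 3 \cdot 249} = -285653 - \sqrt{-30433 + 747} = -285653 - \sqrt{-29686} = -285653 - i \sqrt{29686}$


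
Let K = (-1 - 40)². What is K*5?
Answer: 8405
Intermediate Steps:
K = 1681 (K = (-41)² = 1681)
K*5 = 1681*5 = 8405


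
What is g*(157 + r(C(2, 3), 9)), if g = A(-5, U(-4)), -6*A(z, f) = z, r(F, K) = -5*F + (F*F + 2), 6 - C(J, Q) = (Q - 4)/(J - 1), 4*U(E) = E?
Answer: 865/6 ≈ 144.17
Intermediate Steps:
U(E) = E/4
C(J, Q) = 6 - (-4 + Q)/(-1 + J) (C(J, Q) = 6 - (Q - 4)/(J - 1) = 6 - (-4 + Q)/(-1 + J))
r(F, K) = 2 + F**2 - 5*F (r(F, K) = -5*F + (F**2 + 2) = -5*F + (2 + F**2) = 2 + F**2 - 5*F)
A(z, f) = -z/6
g = 5/6 (g = -1/6*(-5) = 5/6 ≈ 0.83333)
g*(157 + r(C(2, 3), 9)) = 5*(157 + (2 + ((-2 - 1*3 + 6*2)/(-1 + 2))**2 - 5*(-2 - 1*3 + 6*2)/(-1 + 2)))/6 = 5*(157 + (2 + ((-2 - 3 + 12)/1)**2 - 5*(-2 - 3 + 12)/1))/6 = 5*(157 + (2 + (1*7)**2 - 5*7))/6 = 5*(157 + (2 + 7**2 - 5*7))/6 = 5*(157 + (2 + 49 - 35))/6 = 5*(157 + 16)/6 = (5/6)*173 = 865/6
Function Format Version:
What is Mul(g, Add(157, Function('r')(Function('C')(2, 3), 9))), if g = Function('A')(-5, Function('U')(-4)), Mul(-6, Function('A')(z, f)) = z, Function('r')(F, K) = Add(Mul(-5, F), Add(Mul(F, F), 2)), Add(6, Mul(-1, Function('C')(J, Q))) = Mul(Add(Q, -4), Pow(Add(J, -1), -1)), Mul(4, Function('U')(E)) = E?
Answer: Rational(865, 6) ≈ 144.17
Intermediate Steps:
Function('U')(E) = Mul(Rational(1, 4), E)
Function('C')(J, Q) = Add(6, Mul(-1, Pow(Add(-1, J), -1), Add(-4, Q))) (Function('C')(J, Q) = Add(6, Mul(-1, Mul(Add(Q, -4), Pow(Add(J, -1), -1)))) = Add(6, Mul(-1, Mul(Add(-4, Q), Pow(Add(-1, J), -1)))) = Add(6, Mul(-1, Mul(Pow(Add(-1, J), -1), Add(-4, Q)))) = Add(6, Mul(-1, Pow(Add(-1, J), -1), Add(-4, Q))))
Function('r')(F, K) = Add(2, Pow(F, 2), Mul(-5, F)) (Function('r')(F, K) = Add(Mul(-5, F), Add(Pow(F, 2), 2)) = Add(Mul(-5, F), Add(2, Pow(F, 2))) = Add(2, Pow(F, 2), Mul(-5, F)))
Function('A')(z, f) = Mul(Rational(-1, 6), z)
g = Rational(5, 6) (g = Mul(Rational(-1, 6), -5) = Rational(5, 6) ≈ 0.83333)
Mul(g, Add(157, Function('r')(Function('C')(2, 3), 9))) = Mul(Rational(5, 6), Add(157, Add(2, Pow(Mul(Pow(Add(-1, 2), -1), Add(-2, Mul(-1, 3), Mul(6, 2))), 2), Mul(-5, Mul(Pow(Add(-1, 2), -1), Add(-2, Mul(-1, 3), Mul(6, 2))))))) = Mul(Rational(5, 6), Add(157, Add(2, Pow(Mul(Pow(1, -1), Add(-2, -3, 12)), 2), Mul(-5, Mul(Pow(1, -1), Add(-2, -3, 12)))))) = Mul(Rational(5, 6), Add(157, Add(2, Pow(Mul(1, 7), 2), Mul(-5, Mul(1, 7))))) = Mul(Rational(5, 6), Add(157, Add(2, Pow(7, 2), Mul(-5, 7)))) = Mul(Rational(5, 6), Add(157, Add(2, 49, -35))) = Mul(Rational(5, 6), Add(157, 16)) = Mul(Rational(5, 6), 173) = Rational(865, 6)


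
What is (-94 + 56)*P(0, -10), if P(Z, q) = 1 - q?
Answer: -418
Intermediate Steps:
(-94 + 56)*P(0, -10) = (-94 + 56)*(1 - 1*(-10)) = -38*(1 + 10) = -38*11 = -418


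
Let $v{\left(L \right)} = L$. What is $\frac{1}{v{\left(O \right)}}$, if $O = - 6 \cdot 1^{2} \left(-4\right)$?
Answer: $\frac{1}{24} \approx 0.041667$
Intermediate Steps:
$O = 24$ ($O = \left(-6\right) 1 \left(-4\right) = \left(-6\right) \left(-4\right) = 24$)
$\frac{1}{v{\left(O \right)}} = \frac{1}{24}$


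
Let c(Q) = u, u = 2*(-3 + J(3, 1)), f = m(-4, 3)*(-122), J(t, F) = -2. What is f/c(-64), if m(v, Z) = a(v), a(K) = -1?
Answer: -61/5 ≈ -12.200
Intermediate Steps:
m(v, Z) = -1
f = 122 (f = -1*(-122) = 122)
u = -10 (u = 2*(-3 - 2) = 2*(-5) = -10)
c(Q) = -10
f/c(-64) = 122/(-10) = 122*(-⅒) = -61/5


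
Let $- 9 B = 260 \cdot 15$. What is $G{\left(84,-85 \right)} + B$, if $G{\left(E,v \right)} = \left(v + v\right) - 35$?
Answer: $- \frac{1915}{3} \approx -638.33$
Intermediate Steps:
$G{\left(E,v \right)} = -35 + 2 v$ ($G{\left(E,v \right)} = 2 v - 35 = -35 + 2 v$)
$B = - \frac{1300}{3}$ ($B = - \frac{260 \cdot 15}{9} = \left(- \frac{1}{9}\right) 3900 = - \frac{1300}{3} \approx -433.33$)
$G{\left(84,-85 \right)} + B = \left(-35 + 2 \left(-85\right)\right) - \frac{1300}{3} = \left(-35 - 170\right) - \frac{1300}{3} = -205 - \frac{1300}{3} = - \frac{1915}{3}$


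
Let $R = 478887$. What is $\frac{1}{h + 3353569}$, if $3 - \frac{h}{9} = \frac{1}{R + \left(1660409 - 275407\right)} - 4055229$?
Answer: $\frac{1863889}{74277201225064} \approx 2.5094 \cdot 10^{-8}$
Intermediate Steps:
$h = \frac{68026520855223}{1863889}$ ($h = 27 - 9 \left(\frac{1}{478887 + \left(1660409 - 275407\right)} - 4055229\right) = 27 - 9 \left(\frac{1}{478887 + 1385002} - 4055229\right) = 27 - 9 \left(\frac{1}{1863889} - 4055229\right) = 27 - - \frac{68026470530220}{1863889} = 27 + \frac{68026470530220}{1863889} = \frac{68026520855223}{1863889} \approx 3.6497 \cdot 10^{7}$)
$\frac{1}{h + 3353569} = \frac{1}{\frac{68026520855223}{1863889} + 3353569} = \frac{1}{\frac{74277201225064}{1863889}} = \frac{1863889}{74277201225064}$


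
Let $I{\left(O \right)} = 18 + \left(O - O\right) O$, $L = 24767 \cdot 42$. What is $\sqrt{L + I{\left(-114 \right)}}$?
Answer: $2 \sqrt{260058} \approx 1019.9$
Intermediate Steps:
$L = 1040214$
$I{\left(O \right)} = 18$ ($I{\left(O \right)} = 18 + 0 O = 18 + 0 = 18$)
$\sqrt{L + I{\left(-114 \right)}} = \sqrt{1040214 + 18} = \sqrt{1040232} = 2 \sqrt{260058}$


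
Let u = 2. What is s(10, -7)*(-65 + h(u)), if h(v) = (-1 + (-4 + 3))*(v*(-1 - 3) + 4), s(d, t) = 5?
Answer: -285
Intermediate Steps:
h(v) = -8 + 8*v (h(v) = (-1 - 1)*(v*(-4) + 4) = -2*(-4*v + 4) = -2*(4 - 4*v) = -8 + 8*v)
s(10, -7)*(-65 + h(u)) = 5*(-65 + (-8 + 8*2)) = 5*(-65 + (-8 + 16)) = 5*(-65 + 8) = 5*(-57) = -285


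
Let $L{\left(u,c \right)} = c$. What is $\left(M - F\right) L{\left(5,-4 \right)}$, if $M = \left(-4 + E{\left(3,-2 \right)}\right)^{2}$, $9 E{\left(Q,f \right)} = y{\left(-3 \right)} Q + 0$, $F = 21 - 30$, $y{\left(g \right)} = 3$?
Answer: $-72$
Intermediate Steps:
$F = -9$
$E{\left(Q,f \right)} = \frac{Q}{3}$ ($E{\left(Q,f \right)} = \frac{3 Q + 0}{9} = \frac{3 Q}{9} = \frac{Q}{3}$)
$M = 9$ ($M = \left(-4 + \frac{1}{3} \cdot 3\right)^{2} = \left(-4 + 1\right)^{2} = \left(-3\right)^{2} = 9$)
$\left(M - F\right) L{\left(5,-4 \right)} = \left(9 - -9\right) \left(-4\right) = \left(9 + 9\right) \left(-4\right) = 18 \left(-4\right) = -72$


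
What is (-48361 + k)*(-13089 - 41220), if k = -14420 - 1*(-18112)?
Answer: 2425928721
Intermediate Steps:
k = 3692 (k = -14420 + 18112 = 3692)
(-48361 + k)*(-13089 - 41220) = (-48361 + 3692)*(-13089 - 41220) = -44669*(-54309) = 2425928721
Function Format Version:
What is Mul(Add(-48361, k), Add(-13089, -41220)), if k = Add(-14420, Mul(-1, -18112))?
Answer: 2425928721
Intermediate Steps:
k = 3692 (k = Add(-14420, 18112) = 3692)
Mul(Add(-48361, k), Add(-13089, -41220)) = Mul(Add(-48361, 3692), Add(-13089, -41220)) = Mul(-44669, -54309) = 2425928721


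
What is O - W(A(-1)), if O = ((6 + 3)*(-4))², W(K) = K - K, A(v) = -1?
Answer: 1296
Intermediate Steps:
W(K) = 0
O = 1296 (O = (9*(-4))² = (-36)² = 1296)
O - W(A(-1)) = 1296 - 1*0 = 1296 + 0 = 1296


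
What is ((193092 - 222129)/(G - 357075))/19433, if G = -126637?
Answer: 29037/9399975296 ≈ 3.0891e-6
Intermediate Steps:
((193092 - 222129)/(G - 357075))/19433 = ((193092 - 222129)/(-126637 - 357075))/19433 = -29037/(-483712)*(1/19433) = -29037*(-1/483712)*(1/19433) = (29037/483712)*(1/19433) = 29037/9399975296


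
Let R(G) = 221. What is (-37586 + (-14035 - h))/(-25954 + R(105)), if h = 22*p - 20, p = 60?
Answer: 52921/25733 ≈ 2.0565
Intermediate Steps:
h = 1300 (h = 22*60 - 20 = 1320 - 20 = 1300)
(-37586 + (-14035 - h))/(-25954 + R(105)) = (-37586 + (-14035 - 1*1300))/(-25954 + 221) = (-37586 + (-14035 - 1300))/(-25733) = (-37586 - 15335)*(-1/25733) = -52921*(-1/25733) = 52921/25733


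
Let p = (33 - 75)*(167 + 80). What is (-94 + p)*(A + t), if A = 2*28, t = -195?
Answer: 1455052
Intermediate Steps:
p = -10374 (p = -42*247 = -10374)
A = 56
(-94 + p)*(A + t) = (-94 - 10374)*(56 - 195) = -10468*(-139) = 1455052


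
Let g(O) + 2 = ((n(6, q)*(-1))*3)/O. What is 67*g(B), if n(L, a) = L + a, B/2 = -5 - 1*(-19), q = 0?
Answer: -2479/14 ≈ -177.07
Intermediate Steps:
B = 28 (B = 2*(-5 - 1*(-19)) = 2*(-5 + 19) = 2*14 = 28)
g(O) = -2 - 18/O (g(O) = -2 + (((6 + 0)*(-1))*3)/O = -2 + ((6*(-1))*3)/O = -2 + (-6*3)/O = -2 - 18/O)
67*g(B) = 67*(-2 - 18/28) = 67*(-2 - 18*1/28) = 67*(-2 - 9/14) = 67*(-37/14) = -2479/14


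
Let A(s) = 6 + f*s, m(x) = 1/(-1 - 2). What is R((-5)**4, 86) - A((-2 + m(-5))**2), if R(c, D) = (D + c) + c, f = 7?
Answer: 11627/9 ≈ 1291.9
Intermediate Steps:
m(x) = -1/3 (m(x) = 1/(-3) = -1/3)
A(s) = 6 + 7*s
R(c, D) = D + 2*c
R((-5)**4, 86) - A((-2 + m(-5))**2) = (86 + 2*(-5)**4) - (6 + 7*(-2 - 1/3)**2) = (86 + 2*625) - (6 + 7*(-7/3)**2) = (86 + 1250) - (6 + 7*(49/9)) = 1336 - (6 + 343/9) = 1336 - 1*397/9 = 1336 - 397/9 = 11627/9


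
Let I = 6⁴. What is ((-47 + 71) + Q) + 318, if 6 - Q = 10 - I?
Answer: 1634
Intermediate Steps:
I = 1296
Q = 1292 (Q = 6 - (10 - 1*1296) = 6 - (10 - 1296) = 6 - 1*(-1286) = 6 + 1286 = 1292)
((-47 + 71) + Q) + 318 = ((-47 + 71) + 1292) + 318 = (24 + 1292) + 318 = 1316 + 318 = 1634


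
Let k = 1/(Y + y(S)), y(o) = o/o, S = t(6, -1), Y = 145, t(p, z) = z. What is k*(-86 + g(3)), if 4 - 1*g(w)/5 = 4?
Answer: -43/73 ≈ -0.58904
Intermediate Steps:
S = -1
y(o) = 1
g(w) = 0 (g(w) = 20 - 5*4 = 20 - 20 = 0)
k = 1/146 (k = 1/(145 + 1) = 1/146 ≈ 0.0068493)
k*(-86 + g(3)) = (-86 + 0)/146 = (1/146)*(-86) = -43/73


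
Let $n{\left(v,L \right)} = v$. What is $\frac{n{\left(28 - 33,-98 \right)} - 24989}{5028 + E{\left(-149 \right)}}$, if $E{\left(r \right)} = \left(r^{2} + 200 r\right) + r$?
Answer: $\frac{12497}{1360} \approx 9.189$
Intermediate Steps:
$E{\left(r \right)} = r^{2} + 201 r$
$\frac{n{\left(28 - 33,-98 \right)} - 24989}{5028 + E{\left(-149 \right)}} = \frac{\left(28 - 33\right) - 24989}{5028 - 149 \left(201 - 149\right)} = \frac{\left(28 - 33\right) - 24989}{5028 - 7748} = \frac{-5 - 24989}{5028 - 7748} = - \frac{24994}{-2720} = \left(-24994\right) \left(- \frac{1}{2720}\right) = \frac{12497}{1360}$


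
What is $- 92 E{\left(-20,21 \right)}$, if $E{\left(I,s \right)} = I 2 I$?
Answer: $-73600$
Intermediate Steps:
$E{\left(I,s \right)} = 2 I^{2}$ ($E{\left(I,s \right)} = 2 I I = 2 I^{2}$)
$- 92 E{\left(-20,21 \right)} = - 92 \cdot 2 \left(-20\right)^{2} = - 92 \cdot 2 \cdot 400 = \left(-92\right) 800 = -73600$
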